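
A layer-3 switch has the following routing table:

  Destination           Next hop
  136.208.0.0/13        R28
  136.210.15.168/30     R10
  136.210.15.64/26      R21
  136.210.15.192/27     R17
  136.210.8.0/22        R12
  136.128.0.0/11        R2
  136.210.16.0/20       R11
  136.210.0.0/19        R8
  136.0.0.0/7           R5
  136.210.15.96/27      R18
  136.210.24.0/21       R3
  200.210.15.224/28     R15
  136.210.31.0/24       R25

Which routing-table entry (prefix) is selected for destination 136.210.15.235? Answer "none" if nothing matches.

136.210.0.0/19

Entries matching 136.210.15.235:
  136.0.0.0/7 (136.0.0.0 - 137.255.255.255)
  136.208.0.0/13 (136.208.0.0 - 136.215.255.255)
  136.210.0.0/19 (136.210.0.0 - 136.210.31.255)
Most specific is 136.210.0.0/19.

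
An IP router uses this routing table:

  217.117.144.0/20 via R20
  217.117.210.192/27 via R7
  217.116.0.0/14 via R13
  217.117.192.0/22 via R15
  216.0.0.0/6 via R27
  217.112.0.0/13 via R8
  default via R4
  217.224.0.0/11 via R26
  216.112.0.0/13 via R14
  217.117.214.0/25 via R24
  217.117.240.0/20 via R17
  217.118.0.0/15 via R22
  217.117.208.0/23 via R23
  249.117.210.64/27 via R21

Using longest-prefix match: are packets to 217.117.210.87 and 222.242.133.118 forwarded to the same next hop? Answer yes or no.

217.117.210.87: longest match 217.116.0.0/14 -> R13
222.242.133.118: longest match 0.0.0.0/0 -> R4

no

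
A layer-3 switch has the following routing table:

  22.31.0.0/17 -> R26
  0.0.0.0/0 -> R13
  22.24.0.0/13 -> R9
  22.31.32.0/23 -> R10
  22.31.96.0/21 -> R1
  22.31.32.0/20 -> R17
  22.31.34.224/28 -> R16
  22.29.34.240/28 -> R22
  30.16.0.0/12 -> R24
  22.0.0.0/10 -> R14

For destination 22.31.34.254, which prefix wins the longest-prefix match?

22.31.32.0/20

Entries matching 22.31.34.254:
  0.0.0.0/0 (default, matches everything)
  22.0.0.0/10 (22.0.0.0 - 22.63.255.255)
  22.24.0.0/13 (22.24.0.0 - 22.31.255.255)
  22.31.0.0/17 (22.31.0.0 - 22.31.127.255)
  22.31.32.0/20 (22.31.32.0 - 22.31.47.255)
Most specific is 22.31.32.0/20.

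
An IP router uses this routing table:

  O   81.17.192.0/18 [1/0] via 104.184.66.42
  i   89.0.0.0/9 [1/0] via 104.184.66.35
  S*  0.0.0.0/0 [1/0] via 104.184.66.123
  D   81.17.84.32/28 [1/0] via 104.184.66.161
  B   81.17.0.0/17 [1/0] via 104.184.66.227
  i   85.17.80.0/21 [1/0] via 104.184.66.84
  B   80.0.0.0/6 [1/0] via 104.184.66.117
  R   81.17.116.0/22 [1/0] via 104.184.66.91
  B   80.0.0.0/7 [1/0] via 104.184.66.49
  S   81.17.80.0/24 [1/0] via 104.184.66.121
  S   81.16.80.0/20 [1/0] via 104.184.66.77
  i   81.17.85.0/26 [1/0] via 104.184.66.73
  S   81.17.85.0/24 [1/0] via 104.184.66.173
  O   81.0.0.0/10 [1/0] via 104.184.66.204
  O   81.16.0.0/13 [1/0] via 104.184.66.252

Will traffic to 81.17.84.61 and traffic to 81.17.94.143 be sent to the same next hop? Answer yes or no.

yes

81.17.84.61: longest match 81.17.0.0/17 -> 104.184.66.227
81.17.94.143: longest match 81.17.0.0/17 -> 104.184.66.227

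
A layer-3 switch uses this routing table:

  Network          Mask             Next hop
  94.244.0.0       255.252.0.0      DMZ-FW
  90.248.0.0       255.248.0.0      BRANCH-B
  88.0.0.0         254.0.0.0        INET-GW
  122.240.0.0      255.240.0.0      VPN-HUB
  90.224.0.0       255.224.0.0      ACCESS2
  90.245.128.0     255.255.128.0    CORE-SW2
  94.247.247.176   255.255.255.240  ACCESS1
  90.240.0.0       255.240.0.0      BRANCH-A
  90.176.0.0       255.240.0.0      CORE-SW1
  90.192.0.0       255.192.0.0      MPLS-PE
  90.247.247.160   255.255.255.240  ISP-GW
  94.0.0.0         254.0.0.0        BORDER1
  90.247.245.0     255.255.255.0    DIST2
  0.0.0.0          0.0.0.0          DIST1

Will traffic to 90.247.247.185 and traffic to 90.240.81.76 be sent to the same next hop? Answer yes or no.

90.247.247.185: longest match 90.240.0.0/12 -> BRANCH-A
90.240.81.76: longest match 90.240.0.0/12 -> BRANCH-A

yes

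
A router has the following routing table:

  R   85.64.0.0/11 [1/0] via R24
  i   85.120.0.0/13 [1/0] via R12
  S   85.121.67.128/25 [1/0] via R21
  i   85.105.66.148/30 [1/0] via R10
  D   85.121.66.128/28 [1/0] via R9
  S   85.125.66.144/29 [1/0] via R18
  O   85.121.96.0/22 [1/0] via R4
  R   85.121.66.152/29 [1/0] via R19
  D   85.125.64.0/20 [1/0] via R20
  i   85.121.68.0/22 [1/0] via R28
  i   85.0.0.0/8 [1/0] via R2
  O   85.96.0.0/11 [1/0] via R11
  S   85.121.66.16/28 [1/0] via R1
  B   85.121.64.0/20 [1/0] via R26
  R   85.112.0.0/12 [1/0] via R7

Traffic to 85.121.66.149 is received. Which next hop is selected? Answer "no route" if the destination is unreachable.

R26

Routes whose prefix contains 85.121.66.149:
  85.0.0.0/8 (85.0.0.0 - 85.255.255.255) -> R2
  85.96.0.0/11 (85.96.0.0 - 85.127.255.255) -> R11
  85.112.0.0/12 (85.112.0.0 - 85.127.255.255) -> R7
  85.120.0.0/13 (85.120.0.0 - 85.127.255.255) -> R12
  85.121.64.0/20 (85.121.64.0 - 85.121.79.255) -> R26
More-specific entries that do NOT match:
  85.105.66.148/30 (85.105.66.148 - 85.105.66.151) does not contain 85.121.66.149
  85.125.66.144/29 (85.125.66.144 - 85.125.66.151) does not contain 85.121.66.149
  85.121.66.152/29 (85.121.66.152 - 85.121.66.159) does not contain 85.121.66.149
  85.121.66.128/28 (85.121.66.128 - 85.121.66.143) does not contain 85.121.66.149
  85.121.66.16/28 (85.121.66.16 - 85.121.66.31) does not contain 85.121.66.149
  85.121.67.128/25 (85.121.67.128 - 85.121.67.255) does not contain 85.121.66.149
  85.121.96.0/22 (85.121.96.0 - 85.121.99.255) does not contain 85.121.66.149
  85.121.68.0/22 (85.121.68.0 - 85.121.71.255) does not contain 85.121.66.149
Longest matching prefix is /20 -> next hop R26.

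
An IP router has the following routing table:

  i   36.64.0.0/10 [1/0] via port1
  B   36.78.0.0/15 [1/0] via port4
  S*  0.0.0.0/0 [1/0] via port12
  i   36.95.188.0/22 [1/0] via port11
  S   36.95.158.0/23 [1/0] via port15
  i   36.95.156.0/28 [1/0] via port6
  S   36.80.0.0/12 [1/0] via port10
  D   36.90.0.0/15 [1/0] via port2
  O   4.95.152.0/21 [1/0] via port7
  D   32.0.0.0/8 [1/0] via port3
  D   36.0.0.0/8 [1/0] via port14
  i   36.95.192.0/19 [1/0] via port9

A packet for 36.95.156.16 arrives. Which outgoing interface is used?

port10

Routes whose prefix contains 36.95.156.16:
  0.0.0.0/0 (default, matches everything) -> port12
  36.0.0.0/8 (36.0.0.0 - 36.255.255.255) -> port14
  36.64.0.0/10 (36.64.0.0 - 36.127.255.255) -> port1
  36.80.0.0/12 (36.80.0.0 - 36.95.255.255) -> port10
More-specific entries that do NOT match:
  36.95.156.0/28 (36.95.156.0 - 36.95.156.15) does not contain 36.95.156.16
  36.95.158.0/23 (36.95.158.0 - 36.95.159.255) does not contain 36.95.156.16
  36.95.188.0/22 (36.95.188.0 - 36.95.191.255) does not contain 36.95.156.16
  4.95.152.0/21 (4.95.152.0 - 4.95.159.255) does not contain 36.95.156.16
  36.95.192.0/19 (36.95.192.0 - 36.95.223.255) does not contain 36.95.156.16
  36.78.0.0/15 (36.78.0.0 - 36.79.255.255) does not contain 36.95.156.16
  36.90.0.0/15 (36.90.0.0 - 36.91.255.255) does not contain 36.95.156.16
Longest matching prefix is /12 -> interface port10.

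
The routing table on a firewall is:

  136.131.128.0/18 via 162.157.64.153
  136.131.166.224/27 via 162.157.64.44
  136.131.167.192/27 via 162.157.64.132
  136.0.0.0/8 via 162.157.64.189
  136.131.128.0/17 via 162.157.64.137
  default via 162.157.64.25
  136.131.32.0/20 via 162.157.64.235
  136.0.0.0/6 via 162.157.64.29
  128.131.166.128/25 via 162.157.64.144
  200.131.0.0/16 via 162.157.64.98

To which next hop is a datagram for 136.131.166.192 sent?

162.157.64.153

Routes whose prefix contains 136.131.166.192:
  0.0.0.0/0 (default, matches everything) -> 162.157.64.25
  136.0.0.0/6 (136.0.0.0 - 139.255.255.255) -> 162.157.64.29
  136.0.0.0/8 (136.0.0.0 - 136.255.255.255) -> 162.157.64.189
  136.131.128.0/17 (136.131.128.0 - 136.131.255.255) -> 162.157.64.137
  136.131.128.0/18 (136.131.128.0 - 136.131.191.255) -> 162.157.64.153
More-specific entries that do NOT match:
  136.131.166.224/27 (136.131.166.224 - 136.131.166.255) does not contain 136.131.166.192
  136.131.167.192/27 (136.131.167.192 - 136.131.167.223) does not contain 136.131.166.192
  128.131.166.128/25 (128.131.166.128 - 128.131.166.255) does not contain 136.131.166.192
  136.131.32.0/20 (136.131.32.0 - 136.131.47.255) does not contain 136.131.166.192
Longest matching prefix is /18 -> next hop 162.157.64.153.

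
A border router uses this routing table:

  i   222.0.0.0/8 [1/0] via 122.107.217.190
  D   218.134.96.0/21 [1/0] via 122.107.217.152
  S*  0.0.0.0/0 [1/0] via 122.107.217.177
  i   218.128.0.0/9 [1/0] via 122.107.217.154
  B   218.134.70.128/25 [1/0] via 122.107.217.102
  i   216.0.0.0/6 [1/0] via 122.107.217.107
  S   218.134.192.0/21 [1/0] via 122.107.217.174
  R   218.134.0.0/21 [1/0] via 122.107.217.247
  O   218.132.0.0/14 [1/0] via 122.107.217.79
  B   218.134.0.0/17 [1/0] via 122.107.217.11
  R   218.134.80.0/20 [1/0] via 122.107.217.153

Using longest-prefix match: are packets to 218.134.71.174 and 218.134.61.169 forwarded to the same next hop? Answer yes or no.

218.134.71.174: longest match 218.134.0.0/17 -> 122.107.217.11
218.134.61.169: longest match 218.134.0.0/17 -> 122.107.217.11

yes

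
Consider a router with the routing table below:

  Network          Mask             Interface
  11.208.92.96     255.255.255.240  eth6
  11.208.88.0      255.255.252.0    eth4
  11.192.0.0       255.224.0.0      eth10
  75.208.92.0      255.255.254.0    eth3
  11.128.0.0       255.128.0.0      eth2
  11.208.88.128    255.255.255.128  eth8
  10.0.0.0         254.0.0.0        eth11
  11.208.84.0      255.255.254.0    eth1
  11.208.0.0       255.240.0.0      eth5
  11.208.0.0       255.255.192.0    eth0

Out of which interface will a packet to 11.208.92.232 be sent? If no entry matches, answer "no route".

Routes whose prefix contains 11.208.92.232:
  10.0.0.0/7 (10.0.0.0 - 11.255.255.255) -> eth11
  11.128.0.0/9 (11.128.0.0 - 11.255.255.255) -> eth2
  11.192.0.0/11 (11.192.0.0 - 11.223.255.255) -> eth10
  11.208.0.0/12 (11.208.0.0 - 11.223.255.255) -> eth5
More-specific entries that do NOT match:
  11.208.92.96/28 (11.208.92.96 - 11.208.92.111) does not contain 11.208.92.232
  11.208.88.128/25 (11.208.88.128 - 11.208.88.255) does not contain 11.208.92.232
  75.208.92.0/23 (75.208.92.0 - 75.208.93.255) does not contain 11.208.92.232
  11.208.84.0/23 (11.208.84.0 - 11.208.85.255) does not contain 11.208.92.232
  11.208.88.0/22 (11.208.88.0 - 11.208.91.255) does not contain 11.208.92.232
  11.208.0.0/18 (11.208.0.0 - 11.208.63.255) does not contain 11.208.92.232
Longest matching prefix is /12 -> interface eth5.

eth5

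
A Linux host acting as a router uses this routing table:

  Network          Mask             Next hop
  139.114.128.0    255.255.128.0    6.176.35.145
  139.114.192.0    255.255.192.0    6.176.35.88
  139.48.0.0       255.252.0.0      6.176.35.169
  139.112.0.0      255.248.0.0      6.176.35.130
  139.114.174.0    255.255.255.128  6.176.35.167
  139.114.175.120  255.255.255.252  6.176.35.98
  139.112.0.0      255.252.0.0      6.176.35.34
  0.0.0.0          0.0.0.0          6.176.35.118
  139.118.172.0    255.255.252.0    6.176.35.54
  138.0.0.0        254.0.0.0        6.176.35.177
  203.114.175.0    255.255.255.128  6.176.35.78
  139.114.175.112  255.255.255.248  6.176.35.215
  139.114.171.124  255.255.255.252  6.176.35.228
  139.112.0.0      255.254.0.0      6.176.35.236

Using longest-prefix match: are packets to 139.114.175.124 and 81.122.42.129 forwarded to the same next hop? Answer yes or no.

no

139.114.175.124: longest match 139.114.128.0/17 -> 6.176.35.145
81.122.42.129: longest match 0.0.0.0/0 -> 6.176.35.118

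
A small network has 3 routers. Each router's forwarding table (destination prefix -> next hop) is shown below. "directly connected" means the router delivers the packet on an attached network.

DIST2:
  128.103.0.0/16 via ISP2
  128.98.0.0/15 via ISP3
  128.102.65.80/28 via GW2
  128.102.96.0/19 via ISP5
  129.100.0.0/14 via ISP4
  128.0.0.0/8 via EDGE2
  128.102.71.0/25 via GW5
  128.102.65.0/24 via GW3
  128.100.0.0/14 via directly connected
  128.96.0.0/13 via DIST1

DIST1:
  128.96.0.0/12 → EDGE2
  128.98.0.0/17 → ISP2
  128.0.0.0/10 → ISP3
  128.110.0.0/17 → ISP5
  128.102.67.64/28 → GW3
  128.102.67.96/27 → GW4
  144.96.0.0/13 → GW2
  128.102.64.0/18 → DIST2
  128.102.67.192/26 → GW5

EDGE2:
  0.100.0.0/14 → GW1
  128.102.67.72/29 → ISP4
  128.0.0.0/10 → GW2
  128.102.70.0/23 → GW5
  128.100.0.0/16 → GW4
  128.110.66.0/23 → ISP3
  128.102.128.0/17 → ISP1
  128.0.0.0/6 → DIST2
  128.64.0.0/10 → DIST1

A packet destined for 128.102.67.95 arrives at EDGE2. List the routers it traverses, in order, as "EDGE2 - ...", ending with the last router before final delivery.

EDGE2 - DIST1 - DIST2

At EDGE2: longest match for 128.102.67.95 is 128.64.0.0/10 -> DIST1
At DIST1: longest match for 128.102.67.95 is 128.102.64.0/18 -> DIST2
At DIST2: longest match for 128.102.67.95 is 128.100.0.0/14 -> directly connected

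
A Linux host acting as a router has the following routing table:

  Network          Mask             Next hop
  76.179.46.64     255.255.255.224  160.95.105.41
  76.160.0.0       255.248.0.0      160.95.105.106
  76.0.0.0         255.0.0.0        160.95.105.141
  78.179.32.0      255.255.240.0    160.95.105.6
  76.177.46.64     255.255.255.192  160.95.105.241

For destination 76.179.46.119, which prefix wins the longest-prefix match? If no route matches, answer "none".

76.0.0.0/8

Entries matching 76.179.46.119:
  76.0.0.0/8 (76.0.0.0 - 76.255.255.255)
Most specific is 76.0.0.0/8.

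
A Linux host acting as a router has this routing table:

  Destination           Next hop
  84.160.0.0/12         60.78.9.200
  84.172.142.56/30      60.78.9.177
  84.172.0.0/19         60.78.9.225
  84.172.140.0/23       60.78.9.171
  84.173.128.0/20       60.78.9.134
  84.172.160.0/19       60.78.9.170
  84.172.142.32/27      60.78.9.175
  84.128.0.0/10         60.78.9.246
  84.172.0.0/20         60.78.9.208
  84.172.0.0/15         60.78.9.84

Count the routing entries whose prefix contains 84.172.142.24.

Prefixes containing 84.172.142.24:
  84.128.0.0/10 (84.128.0.0 - 84.191.255.255)
  84.160.0.0/12 (84.160.0.0 - 84.175.255.255)
  84.172.0.0/15 (84.172.0.0 - 84.173.255.255)
Total matching entries: 3.

3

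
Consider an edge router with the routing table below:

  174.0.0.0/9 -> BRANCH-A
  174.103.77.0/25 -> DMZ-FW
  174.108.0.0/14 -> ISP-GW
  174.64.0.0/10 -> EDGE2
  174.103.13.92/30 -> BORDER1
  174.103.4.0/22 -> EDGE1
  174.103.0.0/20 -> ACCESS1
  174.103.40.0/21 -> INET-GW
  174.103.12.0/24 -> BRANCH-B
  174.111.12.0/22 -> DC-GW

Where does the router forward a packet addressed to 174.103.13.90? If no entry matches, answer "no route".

Routes whose prefix contains 174.103.13.90:
  174.0.0.0/9 (174.0.0.0 - 174.127.255.255) -> BRANCH-A
  174.64.0.0/10 (174.64.0.0 - 174.127.255.255) -> EDGE2
  174.103.0.0/20 (174.103.0.0 - 174.103.15.255) -> ACCESS1
More-specific entries that do NOT match:
  174.103.13.92/30 (174.103.13.92 - 174.103.13.95) does not contain 174.103.13.90
  174.103.77.0/25 (174.103.77.0 - 174.103.77.127) does not contain 174.103.13.90
  174.103.12.0/24 (174.103.12.0 - 174.103.12.255) does not contain 174.103.13.90
  174.103.4.0/22 (174.103.4.0 - 174.103.7.255) does not contain 174.103.13.90
  174.111.12.0/22 (174.111.12.0 - 174.111.15.255) does not contain 174.103.13.90
  174.103.40.0/21 (174.103.40.0 - 174.103.47.255) does not contain 174.103.13.90
Longest matching prefix is /20 -> next hop ACCESS1.

ACCESS1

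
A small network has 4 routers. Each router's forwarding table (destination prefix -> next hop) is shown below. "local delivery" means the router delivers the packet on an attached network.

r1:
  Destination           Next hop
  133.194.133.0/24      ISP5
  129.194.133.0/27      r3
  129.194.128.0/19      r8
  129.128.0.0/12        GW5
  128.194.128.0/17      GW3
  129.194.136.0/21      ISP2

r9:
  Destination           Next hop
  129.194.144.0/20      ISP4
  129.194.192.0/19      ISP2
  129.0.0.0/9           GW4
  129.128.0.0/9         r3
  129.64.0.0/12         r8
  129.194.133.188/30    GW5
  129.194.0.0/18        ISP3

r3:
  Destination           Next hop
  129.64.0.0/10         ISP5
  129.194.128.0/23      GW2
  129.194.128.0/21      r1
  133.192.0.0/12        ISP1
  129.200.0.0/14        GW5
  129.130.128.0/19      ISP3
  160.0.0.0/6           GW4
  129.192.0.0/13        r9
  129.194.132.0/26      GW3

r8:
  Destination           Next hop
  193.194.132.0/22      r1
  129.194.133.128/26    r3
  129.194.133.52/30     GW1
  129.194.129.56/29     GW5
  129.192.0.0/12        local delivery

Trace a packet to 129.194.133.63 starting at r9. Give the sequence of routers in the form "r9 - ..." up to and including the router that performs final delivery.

At r9: longest match for 129.194.133.63 is 129.128.0.0/9 -> r3
At r3: longest match for 129.194.133.63 is 129.194.128.0/21 -> r1
At r1: longest match for 129.194.133.63 is 129.194.128.0/19 -> r8
At r8: longest match for 129.194.133.63 is 129.192.0.0/12 -> local delivery

r9 - r3 - r1 - r8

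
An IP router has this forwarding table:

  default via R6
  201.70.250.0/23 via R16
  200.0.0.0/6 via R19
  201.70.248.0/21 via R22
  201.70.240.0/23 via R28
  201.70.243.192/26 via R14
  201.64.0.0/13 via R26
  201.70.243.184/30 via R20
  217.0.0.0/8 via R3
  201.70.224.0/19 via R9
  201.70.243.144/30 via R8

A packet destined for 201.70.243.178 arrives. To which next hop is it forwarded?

Routes whose prefix contains 201.70.243.178:
  0.0.0.0/0 (default, matches everything) -> R6
  200.0.0.0/6 (200.0.0.0 - 203.255.255.255) -> R19
  201.64.0.0/13 (201.64.0.0 - 201.71.255.255) -> R26
  201.70.224.0/19 (201.70.224.0 - 201.70.255.255) -> R9
More-specific entries that do NOT match:
  201.70.243.184/30 (201.70.243.184 - 201.70.243.187) does not contain 201.70.243.178
  201.70.243.144/30 (201.70.243.144 - 201.70.243.147) does not contain 201.70.243.178
  201.70.243.192/26 (201.70.243.192 - 201.70.243.255) does not contain 201.70.243.178
  201.70.250.0/23 (201.70.250.0 - 201.70.251.255) does not contain 201.70.243.178
  201.70.240.0/23 (201.70.240.0 - 201.70.241.255) does not contain 201.70.243.178
  201.70.248.0/21 (201.70.248.0 - 201.70.255.255) does not contain 201.70.243.178
Longest matching prefix is /19 -> next hop R9.

R9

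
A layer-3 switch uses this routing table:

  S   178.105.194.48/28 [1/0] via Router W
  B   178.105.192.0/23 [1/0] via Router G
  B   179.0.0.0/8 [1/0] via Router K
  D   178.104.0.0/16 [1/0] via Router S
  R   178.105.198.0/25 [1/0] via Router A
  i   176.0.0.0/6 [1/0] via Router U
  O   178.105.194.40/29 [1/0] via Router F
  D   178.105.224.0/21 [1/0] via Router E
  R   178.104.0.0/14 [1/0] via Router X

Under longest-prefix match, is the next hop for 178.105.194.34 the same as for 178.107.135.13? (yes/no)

yes

178.105.194.34: longest match 178.104.0.0/14 -> Router X
178.107.135.13: longest match 178.104.0.0/14 -> Router X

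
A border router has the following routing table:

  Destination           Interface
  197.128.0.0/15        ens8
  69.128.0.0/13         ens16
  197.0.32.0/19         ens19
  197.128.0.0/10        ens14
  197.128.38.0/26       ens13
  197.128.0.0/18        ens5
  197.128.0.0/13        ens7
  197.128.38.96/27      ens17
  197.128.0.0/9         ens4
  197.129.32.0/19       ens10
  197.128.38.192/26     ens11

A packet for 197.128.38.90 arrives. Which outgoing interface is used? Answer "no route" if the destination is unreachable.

ens5

Routes whose prefix contains 197.128.38.90:
  197.128.0.0/9 (197.128.0.0 - 197.255.255.255) -> ens4
  197.128.0.0/10 (197.128.0.0 - 197.191.255.255) -> ens14
  197.128.0.0/13 (197.128.0.0 - 197.135.255.255) -> ens7
  197.128.0.0/15 (197.128.0.0 - 197.129.255.255) -> ens8
  197.128.0.0/18 (197.128.0.0 - 197.128.63.255) -> ens5
More-specific entries that do NOT match:
  197.128.38.96/27 (197.128.38.96 - 197.128.38.127) does not contain 197.128.38.90
  197.128.38.0/26 (197.128.38.0 - 197.128.38.63) does not contain 197.128.38.90
  197.128.38.192/26 (197.128.38.192 - 197.128.38.255) does not contain 197.128.38.90
  197.0.32.0/19 (197.0.32.0 - 197.0.63.255) does not contain 197.128.38.90
  197.129.32.0/19 (197.129.32.0 - 197.129.63.255) does not contain 197.128.38.90
Longest matching prefix is /18 -> interface ens5.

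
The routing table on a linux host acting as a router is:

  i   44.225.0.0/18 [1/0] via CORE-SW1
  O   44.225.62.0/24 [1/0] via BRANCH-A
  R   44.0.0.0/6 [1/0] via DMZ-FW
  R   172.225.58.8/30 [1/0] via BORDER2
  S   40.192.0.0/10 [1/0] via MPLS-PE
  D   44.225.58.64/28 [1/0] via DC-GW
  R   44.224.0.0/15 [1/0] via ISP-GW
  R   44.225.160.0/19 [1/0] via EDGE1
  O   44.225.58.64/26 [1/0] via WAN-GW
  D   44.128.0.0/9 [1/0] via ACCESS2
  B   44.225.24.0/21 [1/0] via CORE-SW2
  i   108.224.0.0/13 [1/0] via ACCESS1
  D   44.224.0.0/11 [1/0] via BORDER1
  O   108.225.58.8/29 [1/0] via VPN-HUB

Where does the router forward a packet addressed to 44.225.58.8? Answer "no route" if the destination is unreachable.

CORE-SW1

Routes whose prefix contains 44.225.58.8:
  44.0.0.0/6 (44.0.0.0 - 47.255.255.255) -> DMZ-FW
  44.128.0.0/9 (44.128.0.0 - 44.255.255.255) -> ACCESS2
  44.224.0.0/11 (44.224.0.0 - 44.255.255.255) -> BORDER1
  44.224.0.0/15 (44.224.0.0 - 44.225.255.255) -> ISP-GW
  44.225.0.0/18 (44.225.0.0 - 44.225.63.255) -> CORE-SW1
More-specific entries that do NOT match:
  172.225.58.8/30 (172.225.58.8 - 172.225.58.11) does not contain 44.225.58.8
  108.225.58.8/29 (108.225.58.8 - 108.225.58.15) does not contain 44.225.58.8
  44.225.58.64/28 (44.225.58.64 - 44.225.58.79) does not contain 44.225.58.8
  44.225.58.64/26 (44.225.58.64 - 44.225.58.127) does not contain 44.225.58.8
  44.225.62.0/24 (44.225.62.0 - 44.225.62.255) does not contain 44.225.58.8
  44.225.24.0/21 (44.225.24.0 - 44.225.31.255) does not contain 44.225.58.8
  44.225.160.0/19 (44.225.160.0 - 44.225.191.255) does not contain 44.225.58.8
Longest matching prefix is /18 -> next hop CORE-SW1.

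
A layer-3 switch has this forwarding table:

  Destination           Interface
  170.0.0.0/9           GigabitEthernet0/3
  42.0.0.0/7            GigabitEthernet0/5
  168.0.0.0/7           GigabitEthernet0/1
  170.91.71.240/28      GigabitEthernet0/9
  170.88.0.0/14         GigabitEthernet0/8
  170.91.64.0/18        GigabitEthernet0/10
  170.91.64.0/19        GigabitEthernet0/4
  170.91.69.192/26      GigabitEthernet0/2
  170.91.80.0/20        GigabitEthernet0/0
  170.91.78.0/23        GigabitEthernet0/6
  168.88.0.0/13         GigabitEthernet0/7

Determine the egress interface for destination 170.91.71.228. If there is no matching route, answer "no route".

GigabitEthernet0/4

Routes whose prefix contains 170.91.71.228:
  170.0.0.0/9 (170.0.0.0 - 170.127.255.255) -> GigabitEthernet0/3
  170.88.0.0/14 (170.88.0.0 - 170.91.255.255) -> GigabitEthernet0/8
  170.91.64.0/18 (170.91.64.0 - 170.91.127.255) -> GigabitEthernet0/10
  170.91.64.0/19 (170.91.64.0 - 170.91.95.255) -> GigabitEthernet0/4
More-specific entries that do NOT match:
  170.91.71.240/28 (170.91.71.240 - 170.91.71.255) does not contain 170.91.71.228
  170.91.69.192/26 (170.91.69.192 - 170.91.69.255) does not contain 170.91.71.228
  170.91.78.0/23 (170.91.78.0 - 170.91.79.255) does not contain 170.91.71.228
  170.91.80.0/20 (170.91.80.0 - 170.91.95.255) does not contain 170.91.71.228
Longest matching prefix is /19 -> interface GigabitEthernet0/4.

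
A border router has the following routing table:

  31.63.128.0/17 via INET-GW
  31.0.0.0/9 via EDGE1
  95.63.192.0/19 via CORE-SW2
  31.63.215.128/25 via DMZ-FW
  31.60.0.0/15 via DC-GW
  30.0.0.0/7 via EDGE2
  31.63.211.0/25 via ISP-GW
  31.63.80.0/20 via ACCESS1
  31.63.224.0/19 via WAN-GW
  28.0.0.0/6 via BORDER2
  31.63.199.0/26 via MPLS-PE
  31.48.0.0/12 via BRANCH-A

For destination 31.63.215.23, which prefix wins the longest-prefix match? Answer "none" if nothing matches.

Entries matching 31.63.215.23:
  28.0.0.0/6 (28.0.0.0 - 31.255.255.255)
  30.0.0.0/7 (30.0.0.0 - 31.255.255.255)
  31.0.0.0/9 (31.0.0.0 - 31.127.255.255)
  31.48.0.0/12 (31.48.0.0 - 31.63.255.255)
  31.63.128.0/17 (31.63.128.0 - 31.63.255.255)
Most specific is 31.63.128.0/17.

31.63.128.0/17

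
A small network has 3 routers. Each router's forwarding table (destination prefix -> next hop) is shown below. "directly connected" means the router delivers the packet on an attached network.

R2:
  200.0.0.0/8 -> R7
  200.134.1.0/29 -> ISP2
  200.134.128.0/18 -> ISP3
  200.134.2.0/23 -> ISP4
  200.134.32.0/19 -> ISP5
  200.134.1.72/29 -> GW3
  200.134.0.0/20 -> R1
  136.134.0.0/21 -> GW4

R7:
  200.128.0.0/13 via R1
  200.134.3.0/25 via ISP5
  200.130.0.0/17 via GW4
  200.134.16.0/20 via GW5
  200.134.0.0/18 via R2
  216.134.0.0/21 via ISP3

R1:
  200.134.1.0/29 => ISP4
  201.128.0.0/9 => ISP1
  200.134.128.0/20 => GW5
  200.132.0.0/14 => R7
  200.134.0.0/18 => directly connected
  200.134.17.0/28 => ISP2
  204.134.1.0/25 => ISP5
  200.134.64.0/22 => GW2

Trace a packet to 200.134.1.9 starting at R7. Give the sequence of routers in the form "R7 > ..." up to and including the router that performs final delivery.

R7 > R2 > R1

At R7: longest match for 200.134.1.9 is 200.134.0.0/18 -> R2
At R2: longest match for 200.134.1.9 is 200.134.0.0/20 -> R1
At R1: longest match for 200.134.1.9 is 200.134.0.0/18 -> directly connected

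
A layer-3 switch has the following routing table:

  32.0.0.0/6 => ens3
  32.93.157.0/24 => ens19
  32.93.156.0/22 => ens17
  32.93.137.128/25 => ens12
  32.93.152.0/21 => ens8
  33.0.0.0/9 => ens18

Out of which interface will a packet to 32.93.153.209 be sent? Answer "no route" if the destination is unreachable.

ens8

Routes whose prefix contains 32.93.153.209:
  32.0.0.0/6 (32.0.0.0 - 35.255.255.255) -> ens3
  32.93.152.0/21 (32.93.152.0 - 32.93.159.255) -> ens8
More-specific entries that do NOT match:
  32.93.137.128/25 (32.93.137.128 - 32.93.137.255) does not contain 32.93.153.209
  32.93.157.0/24 (32.93.157.0 - 32.93.157.255) does not contain 32.93.153.209
  32.93.156.0/22 (32.93.156.0 - 32.93.159.255) does not contain 32.93.153.209
Longest matching prefix is /21 -> interface ens8.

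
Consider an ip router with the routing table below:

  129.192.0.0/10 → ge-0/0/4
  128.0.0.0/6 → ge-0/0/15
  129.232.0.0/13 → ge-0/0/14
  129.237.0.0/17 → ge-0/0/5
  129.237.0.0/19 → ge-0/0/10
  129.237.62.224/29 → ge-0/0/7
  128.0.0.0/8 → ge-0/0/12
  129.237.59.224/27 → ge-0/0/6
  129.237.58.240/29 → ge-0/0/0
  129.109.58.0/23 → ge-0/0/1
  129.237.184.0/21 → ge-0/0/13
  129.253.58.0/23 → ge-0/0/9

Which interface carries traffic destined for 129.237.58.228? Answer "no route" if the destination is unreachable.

ge-0/0/5

Routes whose prefix contains 129.237.58.228:
  128.0.0.0/6 (128.0.0.0 - 131.255.255.255) -> ge-0/0/15
  129.192.0.0/10 (129.192.0.0 - 129.255.255.255) -> ge-0/0/4
  129.232.0.0/13 (129.232.0.0 - 129.239.255.255) -> ge-0/0/14
  129.237.0.0/17 (129.237.0.0 - 129.237.127.255) -> ge-0/0/5
More-specific entries that do NOT match:
  129.237.62.224/29 (129.237.62.224 - 129.237.62.231) does not contain 129.237.58.228
  129.237.58.240/29 (129.237.58.240 - 129.237.58.247) does not contain 129.237.58.228
  129.237.59.224/27 (129.237.59.224 - 129.237.59.255) does not contain 129.237.58.228
  129.109.58.0/23 (129.109.58.0 - 129.109.59.255) does not contain 129.237.58.228
  129.253.58.0/23 (129.253.58.0 - 129.253.59.255) does not contain 129.237.58.228
  129.237.184.0/21 (129.237.184.0 - 129.237.191.255) does not contain 129.237.58.228
  129.237.0.0/19 (129.237.0.0 - 129.237.31.255) does not contain 129.237.58.228
Longest matching prefix is /17 -> interface ge-0/0/5.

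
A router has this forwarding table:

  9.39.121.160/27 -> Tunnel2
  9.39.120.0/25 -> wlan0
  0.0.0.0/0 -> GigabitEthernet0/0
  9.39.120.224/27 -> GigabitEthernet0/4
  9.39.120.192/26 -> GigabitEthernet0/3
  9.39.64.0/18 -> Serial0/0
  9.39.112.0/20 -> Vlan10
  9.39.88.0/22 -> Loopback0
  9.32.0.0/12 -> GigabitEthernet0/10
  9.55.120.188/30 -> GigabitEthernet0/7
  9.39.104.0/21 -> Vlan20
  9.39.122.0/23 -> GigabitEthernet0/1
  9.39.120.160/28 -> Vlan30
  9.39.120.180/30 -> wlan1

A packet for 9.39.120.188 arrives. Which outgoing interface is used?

Routes whose prefix contains 9.39.120.188:
  0.0.0.0/0 (default, matches everything) -> GigabitEthernet0/0
  9.32.0.0/12 (9.32.0.0 - 9.47.255.255) -> GigabitEthernet0/10
  9.39.64.0/18 (9.39.64.0 - 9.39.127.255) -> Serial0/0
  9.39.112.0/20 (9.39.112.0 - 9.39.127.255) -> Vlan10
More-specific entries that do NOT match:
  9.55.120.188/30 (9.55.120.188 - 9.55.120.191) does not contain 9.39.120.188
  9.39.120.180/30 (9.39.120.180 - 9.39.120.183) does not contain 9.39.120.188
  9.39.120.160/28 (9.39.120.160 - 9.39.120.175) does not contain 9.39.120.188
  9.39.121.160/27 (9.39.121.160 - 9.39.121.191) does not contain 9.39.120.188
  9.39.120.224/27 (9.39.120.224 - 9.39.120.255) does not contain 9.39.120.188
  9.39.120.192/26 (9.39.120.192 - 9.39.120.255) does not contain 9.39.120.188
  9.39.120.0/25 (9.39.120.0 - 9.39.120.127) does not contain 9.39.120.188
  9.39.122.0/23 (9.39.122.0 - 9.39.123.255) does not contain 9.39.120.188
  9.39.88.0/22 (9.39.88.0 - 9.39.91.255) does not contain 9.39.120.188
  9.39.104.0/21 (9.39.104.0 - 9.39.111.255) does not contain 9.39.120.188
Longest matching prefix is /20 -> interface Vlan10.

Vlan10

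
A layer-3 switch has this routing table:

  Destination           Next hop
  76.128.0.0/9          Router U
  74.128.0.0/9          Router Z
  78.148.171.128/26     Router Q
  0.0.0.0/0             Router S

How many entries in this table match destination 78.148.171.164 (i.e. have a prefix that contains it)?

2

Prefixes containing 78.148.171.164:
  0.0.0.0/0 (default, matches everything)
  78.148.171.128/26 (78.148.171.128 - 78.148.171.191)
Total matching entries: 2.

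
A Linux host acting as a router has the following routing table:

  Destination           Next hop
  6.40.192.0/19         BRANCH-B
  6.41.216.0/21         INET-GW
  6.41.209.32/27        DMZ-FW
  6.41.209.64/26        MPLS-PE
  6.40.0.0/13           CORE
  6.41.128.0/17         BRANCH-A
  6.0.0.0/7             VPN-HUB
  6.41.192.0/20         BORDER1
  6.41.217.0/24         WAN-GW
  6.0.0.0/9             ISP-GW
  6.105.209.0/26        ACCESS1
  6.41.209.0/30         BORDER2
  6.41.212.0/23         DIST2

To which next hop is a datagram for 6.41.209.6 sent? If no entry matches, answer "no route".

BRANCH-A

Routes whose prefix contains 6.41.209.6:
  6.0.0.0/7 (6.0.0.0 - 7.255.255.255) -> VPN-HUB
  6.0.0.0/9 (6.0.0.0 - 6.127.255.255) -> ISP-GW
  6.40.0.0/13 (6.40.0.0 - 6.47.255.255) -> CORE
  6.41.128.0/17 (6.41.128.0 - 6.41.255.255) -> BRANCH-A
More-specific entries that do NOT match:
  6.41.209.0/30 (6.41.209.0 - 6.41.209.3) does not contain 6.41.209.6
  6.41.209.32/27 (6.41.209.32 - 6.41.209.63) does not contain 6.41.209.6
  6.41.209.64/26 (6.41.209.64 - 6.41.209.127) does not contain 6.41.209.6
  6.105.209.0/26 (6.105.209.0 - 6.105.209.63) does not contain 6.41.209.6
  6.41.217.0/24 (6.41.217.0 - 6.41.217.255) does not contain 6.41.209.6
  6.41.212.0/23 (6.41.212.0 - 6.41.213.255) does not contain 6.41.209.6
  6.41.216.0/21 (6.41.216.0 - 6.41.223.255) does not contain 6.41.209.6
  6.41.192.0/20 (6.41.192.0 - 6.41.207.255) does not contain 6.41.209.6
  6.40.192.0/19 (6.40.192.0 - 6.40.223.255) does not contain 6.41.209.6
Longest matching prefix is /17 -> next hop BRANCH-A.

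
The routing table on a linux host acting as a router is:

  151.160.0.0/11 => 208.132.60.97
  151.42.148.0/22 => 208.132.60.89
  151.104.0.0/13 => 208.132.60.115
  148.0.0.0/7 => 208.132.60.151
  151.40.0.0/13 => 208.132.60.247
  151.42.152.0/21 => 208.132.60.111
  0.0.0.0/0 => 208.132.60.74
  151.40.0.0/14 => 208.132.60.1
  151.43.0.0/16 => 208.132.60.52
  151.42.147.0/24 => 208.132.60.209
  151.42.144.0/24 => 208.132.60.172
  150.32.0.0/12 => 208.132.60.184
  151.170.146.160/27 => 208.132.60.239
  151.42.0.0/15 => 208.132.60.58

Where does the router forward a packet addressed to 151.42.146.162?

208.132.60.58

Routes whose prefix contains 151.42.146.162:
  0.0.0.0/0 (default, matches everything) -> 208.132.60.74
  151.40.0.0/13 (151.40.0.0 - 151.47.255.255) -> 208.132.60.247
  151.40.0.0/14 (151.40.0.0 - 151.43.255.255) -> 208.132.60.1
  151.42.0.0/15 (151.42.0.0 - 151.43.255.255) -> 208.132.60.58
More-specific entries that do NOT match:
  151.170.146.160/27 (151.170.146.160 - 151.170.146.191) does not contain 151.42.146.162
  151.42.147.0/24 (151.42.147.0 - 151.42.147.255) does not contain 151.42.146.162
  151.42.144.0/24 (151.42.144.0 - 151.42.144.255) does not contain 151.42.146.162
  151.42.148.0/22 (151.42.148.0 - 151.42.151.255) does not contain 151.42.146.162
  151.42.152.0/21 (151.42.152.0 - 151.42.159.255) does not contain 151.42.146.162
  151.43.0.0/16 (151.43.0.0 - 151.43.255.255) does not contain 151.42.146.162
Longest matching prefix is /15 -> next hop 208.132.60.58.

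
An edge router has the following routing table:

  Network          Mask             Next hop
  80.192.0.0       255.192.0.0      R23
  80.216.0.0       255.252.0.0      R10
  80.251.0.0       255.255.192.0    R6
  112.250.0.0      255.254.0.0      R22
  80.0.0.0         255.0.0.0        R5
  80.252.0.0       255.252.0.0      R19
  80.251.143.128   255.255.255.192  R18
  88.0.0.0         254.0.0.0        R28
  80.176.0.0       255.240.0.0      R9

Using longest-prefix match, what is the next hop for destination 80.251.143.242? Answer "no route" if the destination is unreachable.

R23

Routes whose prefix contains 80.251.143.242:
  80.0.0.0/8 (80.0.0.0 - 80.255.255.255) -> R5
  80.192.0.0/10 (80.192.0.0 - 80.255.255.255) -> R23
More-specific entries that do NOT match:
  80.251.143.128/26 (80.251.143.128 - 80.251.143.191) does not contain 80.251.143.242
  80.251.0.0/18 (80.251.0.0 - 80.251.63.255) does not contain 80.251.143.242
  112.250.0.0/15 (112.250.0.0 - 112.251.255.255) does not contain 80.251.143.242
  80.216.0.0/14 (80.216.0.0 - 80.219.255.255) does not contain 80.251.143.242
  80.252.0.0/14 (80.252.0.0 - 80.255.255.255) does not contain 80.251.143.242
  80.176.0.0/12 (80.176.0.0 - 80.191.255.255) does not contain 80.251.143.242
Longest matching prefix is /10 -> next hop R23.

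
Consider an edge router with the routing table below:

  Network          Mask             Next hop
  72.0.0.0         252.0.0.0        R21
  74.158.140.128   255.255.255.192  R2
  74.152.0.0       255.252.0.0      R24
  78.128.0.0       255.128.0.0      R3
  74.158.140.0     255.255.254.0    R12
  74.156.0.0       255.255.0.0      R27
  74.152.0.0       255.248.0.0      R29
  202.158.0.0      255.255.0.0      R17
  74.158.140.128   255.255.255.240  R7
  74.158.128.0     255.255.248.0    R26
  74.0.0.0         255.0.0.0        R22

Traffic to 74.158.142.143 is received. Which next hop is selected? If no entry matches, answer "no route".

Routes whose prefix contains 74.158.142.143:
  72.0.0.0/6 (72.0.0.0 - 75.255.255.255) -> R21
  74.0.0.0/8 (74.0.0.0 - 74.255.255.255) -> R22
  74.152.0.0/13 (74.152.0.0 - 74.159.255.255) -> R29
More-specific entries that do NOT match:
  74.158.140.128/28 (74.158.140.128 - 74.158.140.143) does not contain 74.158.142.143
  74.158.140.128/26 (74.158.140.128 - 74.158.140.191) does not contain 74.158.142.143
  74.158.140.0/23 (74.158.140.0 - 74.158.141.255) does not contain 74.158.142.143
  74.158.128.0/21 (74.158.128.0 - 74.158.135.255) does not contain 74.158.142.143
  74.156.0.0/16 (74.156.0.0 - 74.156.255.255) does not contain 74.158.142.143
  202.158.0.0/16 (202.158.0.0 - 202.158.255.255) does not contain 74.158.142.143
  74.152.0.0/14 (74.152.0.0 - 74.155.255.255) does not contain 74.158.142.143
Longest matching prefix is /13 -> next hop R29.

R29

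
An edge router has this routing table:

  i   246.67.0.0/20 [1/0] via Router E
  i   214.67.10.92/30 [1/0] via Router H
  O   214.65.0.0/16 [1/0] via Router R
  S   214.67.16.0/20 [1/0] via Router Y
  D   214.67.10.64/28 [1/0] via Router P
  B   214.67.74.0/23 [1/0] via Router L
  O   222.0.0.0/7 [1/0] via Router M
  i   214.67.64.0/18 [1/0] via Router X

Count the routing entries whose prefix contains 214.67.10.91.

No listed prefix contains 214.67.10.91.
Total matching entries: 0.

0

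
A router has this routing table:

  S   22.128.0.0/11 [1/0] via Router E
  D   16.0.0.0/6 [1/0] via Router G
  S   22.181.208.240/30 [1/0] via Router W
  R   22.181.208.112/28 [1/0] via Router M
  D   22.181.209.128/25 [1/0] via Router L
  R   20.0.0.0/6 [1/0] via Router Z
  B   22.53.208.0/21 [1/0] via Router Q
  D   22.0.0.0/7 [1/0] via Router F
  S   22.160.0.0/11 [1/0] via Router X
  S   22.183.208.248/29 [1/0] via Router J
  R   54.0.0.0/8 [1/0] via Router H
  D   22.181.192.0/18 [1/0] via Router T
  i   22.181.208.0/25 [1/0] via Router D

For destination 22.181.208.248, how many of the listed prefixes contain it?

Prefixes containing 22.181.208.248:
  20.0.0.0/6 (20.0.0.0 - 23.255.255.255)
  22.0.0.0/7 (22.0.0.0 - 23.255.255.255)
  22.160.0.0/11 (22.160.0.0 - 22.191.255.255)
  22.181.192.0/18 (22.181.192.0 - 22.181.255.255)
Total matching entries: 4.

4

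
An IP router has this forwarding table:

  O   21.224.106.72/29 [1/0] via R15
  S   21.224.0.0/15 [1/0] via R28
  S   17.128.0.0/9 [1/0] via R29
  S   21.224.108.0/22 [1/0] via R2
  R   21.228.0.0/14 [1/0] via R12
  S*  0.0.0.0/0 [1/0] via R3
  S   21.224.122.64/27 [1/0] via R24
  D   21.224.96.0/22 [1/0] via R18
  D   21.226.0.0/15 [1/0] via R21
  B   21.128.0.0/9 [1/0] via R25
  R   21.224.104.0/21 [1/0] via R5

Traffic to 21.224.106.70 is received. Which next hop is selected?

R5

Routes whose prefix contains 21.224.106.70:
  0.0.0.0/0 (default, matches everything) -> R3
  21.128.0.0/9 (21.128.0.0 - 21.255.255.255) -> R25
  21.224.0.0/15 (21.224.0.0 - 21.225.255.255) -> R28
  21.224.104.0/21 (21.224.104.0 - 21.224.111.255) -> R5
More-specific entries that do NOT match:
  21.224.106.72/29 (21.224.106.72 - 21.224.106.79) does not contain 21.224.106.70
  21.224.122.64/27 (21.224.122.64 - 21.224.122.95) does not contain 21.224.106.70
  21.224.108.0/22 (21.224.108.0 - 21.224.111.255) does not contain 21.224.106.70
  21.224.96.0/22 (21.224.96.0 - 21.224.99.255) does not contain 21.224.106.70
Longest matching prefix is /21 -> next hop R5.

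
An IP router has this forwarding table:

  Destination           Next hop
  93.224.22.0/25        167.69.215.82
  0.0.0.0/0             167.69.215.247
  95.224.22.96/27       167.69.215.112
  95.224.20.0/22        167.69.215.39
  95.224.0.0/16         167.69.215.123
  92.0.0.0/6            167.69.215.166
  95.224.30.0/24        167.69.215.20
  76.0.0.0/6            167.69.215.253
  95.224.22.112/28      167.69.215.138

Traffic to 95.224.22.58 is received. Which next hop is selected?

Routes whose prefix contains 95.224.22.58:
  0.0.0.0/0 (default, matches everything) -> 167.69.215.247
  92.0.0.0/6 (92.0.0.0 - 95.255.255.255) -> 167.69.215.166
  95.224.0.0/16 (95.224.0.0 - 95.224.255.255) -> 167.69.215.123
  95.224.20.0/22 (95.224.20.0 - 95.224.23.255) -> 167.69.215.39
More-specific entries that do NOT match:
  95.224.22.112/28 (95.224.22.112 - 95.224.22.127) does not contain 95.224.22.58
  95.224.22.96/27 (95.224.22.96 - 95.224.22.127) does not contain 95.224.22.58
  93.224.22.0/25 (93.224.22.0 - 93.224.22.127) does not contain 95.224.22.58
  95.224.30.0/24 (95.224.30.0 - 95.224.30.255) does not contain 95.224.22.58
Longest matching prefix is /22 -> next hop 167.69.215.39.

167.69.215.39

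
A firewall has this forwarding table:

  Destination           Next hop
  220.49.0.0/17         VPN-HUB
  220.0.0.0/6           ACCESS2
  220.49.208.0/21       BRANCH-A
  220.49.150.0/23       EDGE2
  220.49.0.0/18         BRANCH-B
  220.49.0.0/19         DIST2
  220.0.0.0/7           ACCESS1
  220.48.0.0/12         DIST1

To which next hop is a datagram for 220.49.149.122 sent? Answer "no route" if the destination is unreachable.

Routes whose prefix contains 220.49.149.122:
  220.0.0.0/6 (220.0.0.0 - 223.255.255.255) -> ACCESS2
  220.0.0.0/7 (220.0.0.0 - 221.255.255.255) -> ACCESS1
  220.48.0.0/12 (220.48.0.0 - 220.63.255.255) -> DIST1
More-specific entries that do NOT match:
  220.49.150.0/23 (220.49.150.0 - 220.49.151.255) does not contain 220.49.149.122
  220.49.208.0/21 (220.49.208.0 - 220.49.215.255) does not contain 220.49.149.122
  220.49.0.0/19 (220.49.0.0 - 220.49.31.255) does not contain 220.49.149.122
  220.49.0.0/18 (220.49.0.0 - 220.49.63.255) does not contain 220.49.149.122
  220.49.0.0/17 (220.49.0.0 - 220.49.127.255) does not contain 220.49.149.122
Longest matching prefix is /12 -> next hop DIST1.

DIST1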